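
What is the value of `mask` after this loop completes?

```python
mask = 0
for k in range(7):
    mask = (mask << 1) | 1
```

Build 7 consecutive 1-bits: 0b1111111
`mask` takes the values: 0 → 1 → 3 → 7 → 15 → 31 → 63 → 127

Answer: 127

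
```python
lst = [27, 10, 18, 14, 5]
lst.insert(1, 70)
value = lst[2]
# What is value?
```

Trace:
`lst = [27, 10, 18, 14, 5]` → lst = [27, 10, 18, 14, 5]
`lst.insert(1, 70)` → lst = [27, 70, 10, 18, 14, 5]
`value = lst[2]` → value = 10
So value = 10

Answer: 10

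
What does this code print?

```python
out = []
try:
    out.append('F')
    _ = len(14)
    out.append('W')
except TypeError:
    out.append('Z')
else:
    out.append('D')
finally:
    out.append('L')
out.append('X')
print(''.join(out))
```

Execution trace: 'F' (try body) → 'Z' (except TypeError) → 'L' (finally) → 'X' (after the try/except). Output: FZLX

Answer: FZLX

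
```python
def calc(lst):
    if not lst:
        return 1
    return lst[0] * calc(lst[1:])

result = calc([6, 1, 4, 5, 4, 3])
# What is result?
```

Product over [6, 1, 4, 5, 4, 3] = 6 * 1 * 4 * 5 * 4 * 3 = 1440

Answer: 1440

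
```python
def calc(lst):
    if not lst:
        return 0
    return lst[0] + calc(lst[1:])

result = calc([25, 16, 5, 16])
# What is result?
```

25 + 16 + 5 + 16 + 0 = 62

Answer: 62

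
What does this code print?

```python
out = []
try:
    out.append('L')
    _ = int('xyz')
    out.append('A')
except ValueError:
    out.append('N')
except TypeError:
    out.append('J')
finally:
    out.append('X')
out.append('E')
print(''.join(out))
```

Execution trace: 'L' (try body) → 'N' (except ValueError) → 'X' (finally) → 'E' (after the try/except). Output: LNXE

Answer: LNXE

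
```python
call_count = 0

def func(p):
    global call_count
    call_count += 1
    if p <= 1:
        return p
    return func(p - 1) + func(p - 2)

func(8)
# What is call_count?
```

Calls(p) = 1 + Calls(p-1) + Calls(p-2); Calls(0)=Calls(1)=1. For p=8 this gives 67.

Answer: 67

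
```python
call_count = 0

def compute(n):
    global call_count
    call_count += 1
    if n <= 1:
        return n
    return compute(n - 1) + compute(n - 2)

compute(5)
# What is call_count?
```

Calls(n) = 1 + Calls(n-1) + Calls(n-2); Calls(0)=Calls(1)=1. For n=5 this gives 15.

Answer: 15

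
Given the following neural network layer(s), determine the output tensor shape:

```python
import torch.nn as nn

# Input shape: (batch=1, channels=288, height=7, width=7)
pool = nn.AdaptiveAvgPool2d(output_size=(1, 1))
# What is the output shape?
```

Input: (1, 288, 7, 7) -> Output: (1, 288, 1, 1)

Answer: (1, 288, 1, 1)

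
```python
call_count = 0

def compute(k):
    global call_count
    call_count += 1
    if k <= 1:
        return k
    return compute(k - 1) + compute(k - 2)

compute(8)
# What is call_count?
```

Calls(k) = 1 + Calls(k-1) + Calls(k-2); Calls(0)=Calls(1)=1. For k=8 this gives 67.

Answer: 67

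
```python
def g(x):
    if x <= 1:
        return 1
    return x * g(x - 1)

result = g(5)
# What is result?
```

g(5) = 5 * 4 * 3 * 2 * 1 = 120

Answer: 120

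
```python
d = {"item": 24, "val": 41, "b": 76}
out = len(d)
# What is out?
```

Trace:
`d = {"item": 24, "val": 41, "b": 76}` → d = {'item': 24, 'val': 41, 'b': 76}
`out = len(d)` → out = 3
So out = 3

Answer: 3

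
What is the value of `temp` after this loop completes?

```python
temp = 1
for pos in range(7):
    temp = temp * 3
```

Multiply by 3, 7 times: 1 * 3^7 = 2187
`temp` takes the values: 1 → 3 → 9 → 27 → 81 → 243 → 729 → 2187

Answer: 2187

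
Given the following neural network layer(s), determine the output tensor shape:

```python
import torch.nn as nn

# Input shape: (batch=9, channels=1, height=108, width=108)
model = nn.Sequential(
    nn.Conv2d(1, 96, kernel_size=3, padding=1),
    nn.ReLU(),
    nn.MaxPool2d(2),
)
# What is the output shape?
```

Input: (9, 1, 108, 108) -> after Conv2d: (9, 96, 108, 108) -> after ReLU: (9, 96, 108, 108) -> Output: (9, 96, 54, 54)

Answer: (9, 96, 54, 54)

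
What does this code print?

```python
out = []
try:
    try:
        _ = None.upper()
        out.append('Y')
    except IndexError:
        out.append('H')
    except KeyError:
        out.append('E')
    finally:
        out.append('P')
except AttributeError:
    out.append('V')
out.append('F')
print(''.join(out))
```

Execution trace: 'P' (finally) → 'V' (outer except AttributeError) → 'F' (after the try/except). Output: PVF

Answer: PVF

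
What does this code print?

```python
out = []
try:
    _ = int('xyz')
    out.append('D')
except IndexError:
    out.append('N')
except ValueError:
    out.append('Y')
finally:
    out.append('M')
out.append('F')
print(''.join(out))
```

Execution trace: 'Y' (except ValueError) → 'M' (finally) → 'F' (after the try/except). Output: YMF

Answer: YMF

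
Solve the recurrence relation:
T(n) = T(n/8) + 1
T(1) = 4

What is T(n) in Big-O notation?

Each step divides n by 8 and adds 1. After log_8(n) steps we reach T(1)=4. So T(n) = 1·log_8(n) + 4 = O(log n).

Answer: O(log n)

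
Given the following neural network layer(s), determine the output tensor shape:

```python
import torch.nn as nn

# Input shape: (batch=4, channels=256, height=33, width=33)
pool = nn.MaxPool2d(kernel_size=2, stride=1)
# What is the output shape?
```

Input: (4, 256, 33, 33) -> Output: (4, 256, 32, 32)

Answer: (4, 256, 32, 32)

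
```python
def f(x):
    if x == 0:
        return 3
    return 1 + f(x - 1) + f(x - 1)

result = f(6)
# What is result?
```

f(x) = 1 + 2·f(x-1), f(0)=3. Closed form: (3+1)·2^6 - 1 = 255.

Answer: 255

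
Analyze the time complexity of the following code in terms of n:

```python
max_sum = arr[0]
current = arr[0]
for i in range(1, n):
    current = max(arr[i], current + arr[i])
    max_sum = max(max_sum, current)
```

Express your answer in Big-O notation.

This is Kadane's algorithm for maximum subarray. Time complexity: O(n).

Answer: O(n)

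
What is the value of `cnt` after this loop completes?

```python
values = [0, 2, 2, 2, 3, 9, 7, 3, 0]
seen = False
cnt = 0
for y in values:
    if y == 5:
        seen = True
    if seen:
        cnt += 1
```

Count elements after first 5 in [0, 2, 2, 2, 3, 9, 7, 3, 0]
`cnt` takes the values: 0

Answer: 0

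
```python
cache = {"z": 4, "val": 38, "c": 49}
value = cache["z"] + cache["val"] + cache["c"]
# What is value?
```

Trace:
`cache = {"z": 4, "val": 38, "c": 49}` → cache = {'z': 4, 'val': 38, 'c': 49}
`value = cache["z"] + cache["val"] + cache["c"]` → value = 91
So value = 91

Answer: 91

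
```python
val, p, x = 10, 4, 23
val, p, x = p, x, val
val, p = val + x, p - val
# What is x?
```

Trace:
`val, p, x = 10, 4, 23` → val = 10; p = 4; x = 23
`val, p, x = p, x, val` → val = 4; p = 23; x = 10
`val, p = val + x, p - val` → val = 14; p = 19
So x = 10

Answer: 10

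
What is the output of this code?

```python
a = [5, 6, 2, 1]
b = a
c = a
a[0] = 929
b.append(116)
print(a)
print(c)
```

Key concept: multiple aliases.
Step by step:
`a = [5, 6, 2, 1]` → a = [5, 6, 2, 1]
`b = a` → b = [5, 6, 2, 1] (same object as a)
`c = a` → c = [5, 6, 2, 1] (same object as a, b)
`a[0] = 929` → a = [929, 6, 2, 1] (same object as b, c); b = [929, 6, 2, 1] (same object as a, c); c = [929, 6, 2, 1] (same object as a, b)
`b.append(116)` → a = [929, 6, 2, 1, 116] (same object as b, c); b = [929, 6, 2, 1, 116] (same object as a, c); c = [929, 6, 2, 1, 116] (same object as a, b)
`print(a)` → prints [929, 6, 2, 1, 116]
`print(c)` → prints [929, 6, 2, 1, 116]

Answer:
[929, 6, 2, 1, 116]
[929, 6, 2, 1, 116]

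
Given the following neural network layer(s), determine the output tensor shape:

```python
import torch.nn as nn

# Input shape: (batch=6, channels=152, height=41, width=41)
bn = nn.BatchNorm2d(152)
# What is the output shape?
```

Input: (6, 152, 41, 41) -> Output: (6, 152, 41, 41)

Answer: (6, 152, 41, 41)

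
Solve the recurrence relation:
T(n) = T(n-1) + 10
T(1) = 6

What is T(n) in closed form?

Unrolling: T(n) = T(1) + 10·(n-1) = 6 + 10(n-1) = 10n - 4.

Answer: T(n) = 10n - 4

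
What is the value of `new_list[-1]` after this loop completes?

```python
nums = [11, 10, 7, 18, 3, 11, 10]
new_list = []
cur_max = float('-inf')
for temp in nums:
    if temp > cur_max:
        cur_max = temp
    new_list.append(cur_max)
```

Running max ends at 18
`new_list` takes the values: [] → [11] → [11, 11] → [11, 11, 11] → [11, 11, 11, 18] → [11, 11, 11, 18, 18] → [11, 11, 11, 18, 18, 18] → [11, 11, 11, 18, 18, 18, 18]
So `new_list[-1]` = 18

Answer: 18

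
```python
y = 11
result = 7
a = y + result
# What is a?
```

Trace:
`y = 11` → y = 11
`result = 7` → result = 7
`a = y + result` → a = 18
So a = 18

Answer: 18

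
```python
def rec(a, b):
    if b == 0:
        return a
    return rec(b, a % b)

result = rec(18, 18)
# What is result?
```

rec(18, 18) -> rec(18, 0) -> 18

Answer: 18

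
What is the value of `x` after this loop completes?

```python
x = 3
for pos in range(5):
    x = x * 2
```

Multiply by 2, 5 times: 3 * 2^5 = 96
`x` takes the values: 3 → 6 → 12 → 24 → 48 → 96

Answer: 96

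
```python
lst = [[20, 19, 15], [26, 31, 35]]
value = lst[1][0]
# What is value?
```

Trace:
`lst = [[20, 19, 15], [26, 31, 35]]` → lst = [[20, 19, 15], [26, 31, 35]]
`value = lst[1][0]` → value = 26
So value = 26

Answer: 26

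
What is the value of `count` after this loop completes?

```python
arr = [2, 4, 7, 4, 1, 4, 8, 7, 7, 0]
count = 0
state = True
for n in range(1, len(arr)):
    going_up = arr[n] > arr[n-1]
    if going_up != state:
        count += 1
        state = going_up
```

Count direction changes in [2, 4, 7, 4, 1, 4, 8, 7, 7, 0]
`count` takes the values: 0 → 1 → 2 → 3

Answer: 3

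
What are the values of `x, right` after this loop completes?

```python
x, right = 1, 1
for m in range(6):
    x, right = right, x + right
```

Fibonacci: after 6 iterations
`x, right` takes the values: (1, 1) → (1, 2) → (2, 3) → (3, 5) → (5, 8) → (8, 13) → (13, 21)

Answer: 13, 21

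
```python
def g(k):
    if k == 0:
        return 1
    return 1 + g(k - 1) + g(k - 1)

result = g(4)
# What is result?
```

g(k) = 1 + 2·g(k-1), g(0)=1. Closed form: (1+1)·2^4 - 1 = 31.

Answer: 31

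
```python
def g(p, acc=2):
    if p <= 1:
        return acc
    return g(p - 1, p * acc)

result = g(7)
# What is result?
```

Accumulator trace (n, acc): (7, 2) -> (6, 14) -> (5, 84) -> (4, 420) -> (3, 1680) -> (2, 5040) -> (1, 10080) -> return 10080

Answer: 10080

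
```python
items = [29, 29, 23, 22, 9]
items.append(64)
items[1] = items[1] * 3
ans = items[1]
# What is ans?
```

Trace:
`items = [29, 29, 23, 22, 9]` → items = [29, 29, 23, 22, 9]
`items.append(64)` → items = [29, 29, 23, 22, 9, 64]
`items[1] = items[1] * 3` → items = [29, 87, 23, 22, 9, 64]
`ans = items[1]` → ans = 87
So ans = 87

Answer: 87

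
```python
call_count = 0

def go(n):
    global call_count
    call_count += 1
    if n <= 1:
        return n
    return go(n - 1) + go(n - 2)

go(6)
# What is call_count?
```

Calls(n) = 1 + Calls(n-1) + Calls(n-2); Calls(0)=Calls(1)=1. For n=6 this gives 25.

Answer: 25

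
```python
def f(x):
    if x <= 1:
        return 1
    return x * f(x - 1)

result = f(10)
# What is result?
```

f(10) = 10 * 9 * 8 * 7 * 6 * 5 * 4 * 3 * 2 * 1 = 3628800

Answer: 3628800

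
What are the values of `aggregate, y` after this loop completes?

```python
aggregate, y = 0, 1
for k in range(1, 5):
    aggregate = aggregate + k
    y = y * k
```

Sum and factorial of 1 to 4
`aggregate, y` takes the values: (0, 1) → (1, 1) → (3, 1) → (3, 2) → (6, 2) → (6, 6) → (10, 6) → (10, 24)

Answer: 10, 24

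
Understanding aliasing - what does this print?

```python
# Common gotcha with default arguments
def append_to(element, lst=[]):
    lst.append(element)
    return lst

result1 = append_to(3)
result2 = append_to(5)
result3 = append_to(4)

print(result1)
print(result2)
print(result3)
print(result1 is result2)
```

Key concept: mutable default argument gotcha.
Step by step:
`result1 = append_to(3)` → result1 = [3]
`result2 = append_to(5)` → result1 = [3, 5] (same object as result2); result2 = [3, 5] (same object as result1)
`result3 = append_to(4)` → result1 = [3, 5, 4] (same object as result2, result3); result2 = [3, 5, 4] (same object as result1, result3); result3 = [3, 5, 4] (same object as result1, result2)
`print(result1)` → prints [3, 5, 4]
`print(result2)` → prints [3, 5, 4]
`print(result3)` → prints [3, 5, 4]
`print(result1 is result2)` → prints True

Answer:
[3, 5, 4]
[3, 5, 4]
[3, 5, 4]
True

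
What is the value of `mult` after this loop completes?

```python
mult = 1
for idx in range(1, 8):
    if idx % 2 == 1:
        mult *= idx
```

Product of odd numbers 1 to 7
`mult` takes the values: 1 → 3 → 15 → 105

Answer: 105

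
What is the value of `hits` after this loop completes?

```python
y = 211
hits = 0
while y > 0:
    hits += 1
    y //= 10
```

Count digits by repeated division by 10
`hits` takes the values: 0 → 1 → 2 → 3

Answer: 3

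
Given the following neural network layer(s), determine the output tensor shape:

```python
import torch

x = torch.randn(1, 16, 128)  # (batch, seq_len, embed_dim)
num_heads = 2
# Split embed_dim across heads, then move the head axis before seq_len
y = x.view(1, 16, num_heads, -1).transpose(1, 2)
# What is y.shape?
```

Input: (1, 16, 128) -> head_dim = 128 // 2 = 64; after view: (1, 16, 2, 64) -> after transpose(1, 2): (1, 2, 16, 64) -> Output: (1, 2, 16, 64)

Answer: (1, 2, 16, 64)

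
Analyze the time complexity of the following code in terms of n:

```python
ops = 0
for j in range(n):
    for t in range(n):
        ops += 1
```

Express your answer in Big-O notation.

Each loop level contributes: n × n. Multiplying the contributions gives O(n^2).

Answer: O(n^2)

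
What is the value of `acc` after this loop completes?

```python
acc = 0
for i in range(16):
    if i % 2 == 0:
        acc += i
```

Sum of even numbers 0 to 15
`acc` takes the values: 0 → 2 → 6 → 12 → 20 → 30 → 42 → 56

Answer: 56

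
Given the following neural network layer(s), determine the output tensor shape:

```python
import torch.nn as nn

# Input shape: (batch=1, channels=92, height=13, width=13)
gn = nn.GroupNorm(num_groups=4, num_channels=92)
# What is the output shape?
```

Input: (1, 92, 13, 13) -> Output: (1, 92, 13, 13)

Answer: (1, 92, 13, 13)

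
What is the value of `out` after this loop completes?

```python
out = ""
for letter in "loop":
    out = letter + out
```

Reverse 'loop'
`out` takes the values: "" → "l" → "ol" → "ool" → "pool"

Answer: "pool"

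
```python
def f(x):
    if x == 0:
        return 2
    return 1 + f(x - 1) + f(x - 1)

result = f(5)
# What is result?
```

f(x) = 1 + 2·f(x-1), f(0)=2. Closed form: (2+1)·2^5 - 1 = 95.

Answer: 95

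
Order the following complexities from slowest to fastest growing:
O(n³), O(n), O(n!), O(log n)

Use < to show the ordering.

Ordered by growth rate: O(log n) < O(n) < O(n³) < O(n!)

Answer: O(log n) < O(n) < O(n³) < O(n!)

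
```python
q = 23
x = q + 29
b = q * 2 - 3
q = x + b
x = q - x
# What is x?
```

Trace:
`q = 23` → q = 23
`x = q + 29` → x = 52
`b = q * 2 - 3` → b = 43
`q = x + b` → q = 95
`x = q - x` → x = 43
So x = 43

Answer: 43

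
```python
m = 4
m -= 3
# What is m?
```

Trace:
`m = 4` → m = 4
`m -= 3` → m = 1
So m = 1

Answer: 1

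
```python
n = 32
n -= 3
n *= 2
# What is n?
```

Trace:
`n = 32` → n = 32
`n -= 3` → n = 29
`n *= 2` → n = 58
So n = 58

Answer: 58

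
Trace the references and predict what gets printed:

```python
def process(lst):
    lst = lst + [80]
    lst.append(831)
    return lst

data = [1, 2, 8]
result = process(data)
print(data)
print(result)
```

Key concept: rebinding parameter vs mutation.
Step by step:
`data = [1, 2, 8]` → data = [1, 2, 8]
`result = process(data)` → result = [1, 2, 8, 80, 831]
`print(data)` → prints [1, 2, 8]
`print(result)` → prints [1, 2, 8, 80, 831]

Answer:
[1, 2, 8]
[1, 2, 8, 80, 831]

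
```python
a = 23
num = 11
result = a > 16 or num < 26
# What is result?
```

Trace:
`a = 23` → a = 23
`num = 11` → num = 11
`result = a > 16 or num < 26` → result = True
So result = True

Answer: True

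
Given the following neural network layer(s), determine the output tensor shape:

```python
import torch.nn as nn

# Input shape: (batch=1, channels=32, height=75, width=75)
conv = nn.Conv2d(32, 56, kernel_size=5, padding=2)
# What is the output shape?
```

Input: (1, 32, 75, 75) -> Output: (1, 56, 75, 75)

Answer: (1, 56, 75, 75)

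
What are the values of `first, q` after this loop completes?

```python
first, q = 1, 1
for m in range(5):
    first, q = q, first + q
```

Fibonacci: after 5 iterations
`first, q` takes the values: (1, 1) → (1, 2) → (2, 3) → (3, 5) → (5, 8) → (8, 13)

Answer: 8, 13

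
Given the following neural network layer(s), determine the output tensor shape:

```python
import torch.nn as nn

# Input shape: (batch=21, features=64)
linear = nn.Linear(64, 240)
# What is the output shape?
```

Input: (21, 64) -> Output: (21, 240)

Answer: (21, 240)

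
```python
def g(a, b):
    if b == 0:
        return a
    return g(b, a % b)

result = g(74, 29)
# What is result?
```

g(74, 29) -> g(29, 16) -> g(16, 13) -> g(13, 3) -> g(3, 1) -> g(1, 0) -> 1

Answer: 1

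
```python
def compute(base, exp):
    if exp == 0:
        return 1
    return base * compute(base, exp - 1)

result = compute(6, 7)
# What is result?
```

compute(6, 7) = 6 * 6 * 6 * 6 * 6 * 6 * 6 = 279936

Answer: 279936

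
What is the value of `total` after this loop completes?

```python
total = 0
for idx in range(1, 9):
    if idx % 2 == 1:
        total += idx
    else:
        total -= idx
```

Add odd, subtract even
`total` takes the values: 0 → 1 → -1 → 2 → -2 → 3 → -3 → 4 → -4

Answer: -4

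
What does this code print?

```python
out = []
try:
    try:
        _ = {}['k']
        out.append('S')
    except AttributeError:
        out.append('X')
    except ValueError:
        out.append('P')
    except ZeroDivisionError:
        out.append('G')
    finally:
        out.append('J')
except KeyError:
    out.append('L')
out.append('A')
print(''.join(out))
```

Execution trace: 'J' (finally) → 'L' (outer except KeyError) → 'A' (after the try/except). Output: JLA

Answer: JLA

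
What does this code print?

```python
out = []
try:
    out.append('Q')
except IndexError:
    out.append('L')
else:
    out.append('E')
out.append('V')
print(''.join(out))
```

Execution trace: 'Q' (try body, no exception) → 'E' (else) → 'V' (after the try/except). Output: QEV

Answer: QEV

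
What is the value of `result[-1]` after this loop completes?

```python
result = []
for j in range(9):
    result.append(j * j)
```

Last element of squares 0 to 8
`result` takes the values: [] → [0] → [0, 1] → [0, 1, 4] → [0, 1, 4, 9] → [0, 1, 4, 9, 16] → [0, 1, 4, 9, 16, 25] → [0, 1, 4, 9, 16, 25, 36] → [0, 1, 4, 9, 16, 25, 36, 49] → [0, 1, 4, 9, 16, 25, 36, 49, 64]
So `result[-1]` = 64

Answer: 64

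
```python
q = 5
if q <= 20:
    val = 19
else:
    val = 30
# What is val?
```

Trace:
`q = 5` → q = 5
`if q <= 20: ...` → q <= 20 is True → val = 19
So val = 19

Answer: 19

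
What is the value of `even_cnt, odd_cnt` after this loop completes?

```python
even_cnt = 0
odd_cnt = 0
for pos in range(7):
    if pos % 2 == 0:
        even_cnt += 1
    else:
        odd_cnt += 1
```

Count evens and odds in range(7)
`even_cnt, odd_cnt` takes the values: (0, 0) → (1, 0) → (1, 1) → (2, 1) → (2, 2) → (3, 2) → (3, 3) → (4, 3)

Answer: 4, 3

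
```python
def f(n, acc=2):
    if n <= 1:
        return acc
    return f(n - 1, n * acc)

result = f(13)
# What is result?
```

Accumulator trace (n, acc): (13, 2) -> (12, 26) -> (11, 312) -> (10, 3432) -> (9, 34320) -> (8, 308880) -> (7, 2471040) -> (6, 17297280) -> (5, 103783680) -> (4, 518918400) -> (3, 2075673600) -> (2, 6227020800) -> (1, 12454041600) -> return 12454041600

Answer: 12454041600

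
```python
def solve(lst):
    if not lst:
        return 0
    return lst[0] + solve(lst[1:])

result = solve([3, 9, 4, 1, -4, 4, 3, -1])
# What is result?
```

3 + 9 + 4 + 1 + (-4) + 4 + 3 + (-1) + 0 = 19

Answer: 19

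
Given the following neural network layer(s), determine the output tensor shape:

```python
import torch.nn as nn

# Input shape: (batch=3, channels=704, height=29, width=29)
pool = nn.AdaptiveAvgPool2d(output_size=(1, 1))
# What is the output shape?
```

Input: (3, 704, 29, 29) -> Output: (3, 704, 1, 1)

Answer: (3, 704, 1, 1)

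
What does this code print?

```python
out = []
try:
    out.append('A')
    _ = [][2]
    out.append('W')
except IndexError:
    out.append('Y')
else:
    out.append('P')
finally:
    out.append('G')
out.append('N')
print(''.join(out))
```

Execution trace: 'A' (try body) → 'Y' (except IndexError) → 'G' (finally) → 'N' (after the try/except). Output: AYGN

Answer: AYGN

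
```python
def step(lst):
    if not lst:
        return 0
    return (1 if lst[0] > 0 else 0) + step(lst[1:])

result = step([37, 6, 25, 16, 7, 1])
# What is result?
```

Count of positive elements in [37, 6, 25, 16, 7, 1] = 6

Answer: 6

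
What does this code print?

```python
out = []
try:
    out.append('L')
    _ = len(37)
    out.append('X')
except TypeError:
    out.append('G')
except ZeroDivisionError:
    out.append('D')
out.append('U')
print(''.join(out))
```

Execution trace: 'L' (try body) → 'G' (except TypeError) → 'U' (after the try/except). Output: LGU

Answer: LGU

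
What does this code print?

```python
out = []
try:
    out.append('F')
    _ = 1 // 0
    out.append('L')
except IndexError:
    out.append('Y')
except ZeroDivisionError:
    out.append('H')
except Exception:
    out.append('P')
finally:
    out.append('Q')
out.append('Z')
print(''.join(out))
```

Execution trace: 'F' (try body) → 'H' (except ZeroDivisionError) → 'Q' (finally) → 'Z' (after the try/except). Output: FHQZ

Answer: FHQZ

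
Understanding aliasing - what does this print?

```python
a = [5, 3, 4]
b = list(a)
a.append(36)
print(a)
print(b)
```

Key concept: list() constructor creates copy.
Step by step:
`a = [5, 3, 4]` → a = [5, 3, 4]
`b = list(a)` → b = [5, 3, 4]
`a.append(36)` → a = [5, 3, 4, 36]
`print(a)` → prints [5, 3, 4, 36]
`print(b)` → prints [5, 3, 4]

Answer:
[5, 3, 4, 36]
[5, 3, 4]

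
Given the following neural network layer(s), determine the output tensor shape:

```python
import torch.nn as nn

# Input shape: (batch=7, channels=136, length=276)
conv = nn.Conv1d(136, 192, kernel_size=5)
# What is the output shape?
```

Input: (7, 136, 276) -> Output: (7, 192, 272)

Answer: (7, 192, 272)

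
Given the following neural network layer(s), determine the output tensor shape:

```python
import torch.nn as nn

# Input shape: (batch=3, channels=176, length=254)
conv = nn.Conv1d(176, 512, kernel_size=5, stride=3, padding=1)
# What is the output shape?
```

Input: (3, 176, 254) -> Output: (3, 512, 84)

Answer: (3, 512, 84)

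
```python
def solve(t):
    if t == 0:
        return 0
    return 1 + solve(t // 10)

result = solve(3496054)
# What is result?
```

Count of digits of 3496054: 7

Answer: 7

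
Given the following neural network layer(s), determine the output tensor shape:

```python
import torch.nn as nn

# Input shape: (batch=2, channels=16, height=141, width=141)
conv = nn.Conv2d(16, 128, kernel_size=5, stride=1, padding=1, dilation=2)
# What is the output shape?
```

Input: (2, 16, 141, 141) -> Output: (2, 128, 135, 135)

Answer: (2, 128, 135, 135)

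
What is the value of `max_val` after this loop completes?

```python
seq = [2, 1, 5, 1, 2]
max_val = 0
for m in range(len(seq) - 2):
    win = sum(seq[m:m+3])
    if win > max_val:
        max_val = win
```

Max sum of 3-element window in [2, 1, 5, 1, 2]
`max_val` takes the values: 0 → 8

Answer: 8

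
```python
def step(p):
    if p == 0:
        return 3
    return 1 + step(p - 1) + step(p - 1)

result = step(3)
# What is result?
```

step(p) = 1 + 2·step(p-1), step(0)=3. Closed form: (3+1)·2^3 - 1 = 31.

Answer: 31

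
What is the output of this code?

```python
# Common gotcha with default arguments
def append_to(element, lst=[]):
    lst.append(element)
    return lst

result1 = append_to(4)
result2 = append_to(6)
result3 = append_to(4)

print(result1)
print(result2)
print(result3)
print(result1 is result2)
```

Key concept: mutable default argument gotcha.
Step by step:
`result1 = append_to(4)` → result1 = [4]
`result2 = append_to(6)` → result1 = [4, 6] (same object as result2); result2 = [4, 6] (same object as result1)
`result3 = append_to(4)` → result1 = [4, 6, 4] (same object as result2, result3); result2 = [4, 6, 4] (same object as result1, result3); result3 = [4, 6, 4] (same object as result1, result2)
`print(result1)` → prints [4, 6, 4]
`print(result2)` → prints [4, 6, 4]
`print(result3)` → prints [4, 6, 4]
`print(result1 is result2)` → prints True

Answer:
[4, 6, 4]
[4, 6, 4]
[4, 6, 4]
True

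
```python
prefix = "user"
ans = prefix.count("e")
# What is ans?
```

Trace:
`prefix = "user"` → prefix = 'user'
`ans = prefix.count("e")` → ans = 1
So ans = 1

Answer: 1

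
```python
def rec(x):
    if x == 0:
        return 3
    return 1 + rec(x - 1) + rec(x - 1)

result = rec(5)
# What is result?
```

rec(x) = 1 + 2·rec(x-1), rec(0)=3. Closed form: (3+1)·2^5 - 1 = 127.

Answer: 127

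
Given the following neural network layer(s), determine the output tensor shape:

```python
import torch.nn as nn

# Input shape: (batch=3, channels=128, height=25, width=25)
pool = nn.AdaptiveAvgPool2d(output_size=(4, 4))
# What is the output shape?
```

Input: (3, 128, 25, 25) -> Output: (3, 128, 4, 4)

Answer: (3, 128, 4, 4)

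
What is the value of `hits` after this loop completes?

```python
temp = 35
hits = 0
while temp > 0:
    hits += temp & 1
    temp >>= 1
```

Count set bits in 35 (binary: 0b100011)
`hits` takes the values: 0 → 1 → 2 → 3

Answer: 3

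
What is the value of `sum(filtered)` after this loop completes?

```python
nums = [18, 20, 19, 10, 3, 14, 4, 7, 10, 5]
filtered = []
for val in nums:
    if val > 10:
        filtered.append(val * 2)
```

Sum of doubled values > 10
`filtered` takes the values: [] → [36] → [36, 40] → [36, 40, 38] → [36, 40, 38, 28]
So `sum(filtered)` = 142

Answer: 142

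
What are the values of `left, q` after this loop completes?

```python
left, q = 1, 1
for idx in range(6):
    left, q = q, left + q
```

Fibonacci: after 6 iterations
`left, q` takes the values: (1, 1) → (1, 2) → (2, 3) → (3, 5) → (5, 8) → (8, 13) → (13, 21)

Answer: 13, 21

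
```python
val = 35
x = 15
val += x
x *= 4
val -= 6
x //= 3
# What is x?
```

Trace:
`val = 35` → val = 35
`x = 15` → x = 15
`val += x` → val = 50
`x *= 4` → x = 60
`val -= 6` → val = 44
`x //= 3` → x = 20
So x = 20

Answer: 20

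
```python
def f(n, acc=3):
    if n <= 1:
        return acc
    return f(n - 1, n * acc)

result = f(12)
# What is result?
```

Accumulator trace (n, acc): (12, 3) -> (11, 36) -> (10, 396) -> (9, 3960) -> (8, 35640) -> (7, 285120) -> (6, 1995840) -> (5, 11975040) -> (4, 59875200) -> (3, 239500800) -> (2, 718502400) -> (1, 1437004800) -> return 1437004800

Answer: 1437004800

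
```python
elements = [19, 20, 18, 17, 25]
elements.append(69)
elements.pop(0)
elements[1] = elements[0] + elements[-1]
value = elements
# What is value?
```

Trace:
`elements = [19, 20, 18, 17, 25]` → elements = [19, 20, 18, 17, 25]
`elements.append(69)` → elements = [19, 20, 18, 17, 25, 69]
`elements.pop(0)` → elements = [20, 18, 17, 25, 69]
`elements[1] = elements[0] + elements[-1]` → elements = [20, 89, 17, 25, 69]
`value = elements` → value = [20, 89, 17, 25, 69]
So value = [20, 89, 17, 25, 69]

Answer: [20, 89, 17, 25, 69]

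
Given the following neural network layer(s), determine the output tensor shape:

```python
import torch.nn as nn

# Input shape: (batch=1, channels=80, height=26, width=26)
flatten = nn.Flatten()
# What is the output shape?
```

Input: (1, 80, 26, 26) -> Output: (1, 54080)

Answer: (1, 54080)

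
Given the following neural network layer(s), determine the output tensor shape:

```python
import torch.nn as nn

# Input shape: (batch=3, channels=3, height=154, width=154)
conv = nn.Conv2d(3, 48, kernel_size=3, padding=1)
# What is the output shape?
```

Input: (3, 3, 154, 154) -> Output: (3, 48, 154, 154)

Answer: (3, 48, 154, 154)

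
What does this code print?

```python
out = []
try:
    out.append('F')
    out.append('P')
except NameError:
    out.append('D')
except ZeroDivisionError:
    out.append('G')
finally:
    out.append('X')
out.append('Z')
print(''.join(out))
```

Execution trace: 'F' (try body) → 'P' (try body, no exception) → 'X' (finally) → 'Z' (after the try/except). Output: FPXZ

Answer: FPXZ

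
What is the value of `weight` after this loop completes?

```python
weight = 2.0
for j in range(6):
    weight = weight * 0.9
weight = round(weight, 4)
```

Exponential decay: 2.0 * 0.9^6
`weight` takes the values: 2.0 → 1.8 → 1.62 → 1.458 → 1.3122 → 1.18098 → 1.062882 → 1.0629

Answer: 1.0629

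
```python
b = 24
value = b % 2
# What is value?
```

Trace:
`b = 24` → b = 24
`value = b % 2` → value = 0
So value = 0

Answer: 0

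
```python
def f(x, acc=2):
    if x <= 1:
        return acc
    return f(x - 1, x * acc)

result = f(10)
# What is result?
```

Accumulator trace (n, acc): (10, 2) -> (9, 20) -> (8, 180) -> (7, 1440) -> (6, 10080) -> (5, 60480) -> (4, 302400) -> (3, 1209600) -> (2, 3628800) -> (1, 7257600) -> return 7257600

Answer: 7257600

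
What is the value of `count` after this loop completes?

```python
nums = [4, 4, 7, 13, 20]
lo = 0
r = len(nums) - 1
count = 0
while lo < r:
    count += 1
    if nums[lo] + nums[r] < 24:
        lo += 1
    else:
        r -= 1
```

Steps to find pair summing to 24
`count` takes the values: 0 → 1 → 2 → 3 → 4

Answer: 4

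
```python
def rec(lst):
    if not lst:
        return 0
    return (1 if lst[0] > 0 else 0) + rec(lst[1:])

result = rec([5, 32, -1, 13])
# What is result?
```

Count of positive elements in [5, 32, -1, 13] = 3

Answer: 3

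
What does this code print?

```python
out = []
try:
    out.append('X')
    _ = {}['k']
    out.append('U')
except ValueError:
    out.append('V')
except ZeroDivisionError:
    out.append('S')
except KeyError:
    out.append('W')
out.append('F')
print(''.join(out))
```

Execution trace: 'X' (try body) → 'W' (except KeyError) → 'F' (after the try/except). Output: XWF

Answer: XWF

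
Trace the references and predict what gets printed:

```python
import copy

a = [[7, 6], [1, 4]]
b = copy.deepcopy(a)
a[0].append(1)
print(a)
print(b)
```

Key concept: deep copy is fully independent.
Step by step:
`a = [[7, 6], [1, 4]]` → a = [[7, 6], [1, 4]]
`b = copy.deepcopy(a)` → b = [[7, 6], [1, 4]]
`a[0].append(1)` → a = [[7, 6, 1], [1, 4]]
`print(a)` → prints [[7, 6, 1], [1, 4]]
`print(b)` → prints [[7, 6], [1, 4]]

Answer:
[[7, 6, 1], [1, 4]]
[[7, 6], [1, 4]]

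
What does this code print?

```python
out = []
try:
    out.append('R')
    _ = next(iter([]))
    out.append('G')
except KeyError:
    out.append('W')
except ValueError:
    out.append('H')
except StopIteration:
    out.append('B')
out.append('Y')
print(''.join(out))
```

Execution trace: 'R' (try body) → 'B' (except StopIteration) → 'Y' (after the try/except). Output: RBY

Answer: RBY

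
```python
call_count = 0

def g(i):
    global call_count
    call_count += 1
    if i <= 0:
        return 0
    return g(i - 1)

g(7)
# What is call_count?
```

Linear recursion stepping by 1: 8 calls from i=7 down to ≤0.

Answer: 8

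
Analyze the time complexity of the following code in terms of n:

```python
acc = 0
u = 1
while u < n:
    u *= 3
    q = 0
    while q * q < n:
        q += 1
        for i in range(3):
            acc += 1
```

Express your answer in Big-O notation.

Each loop level contributes: log n × √n × 1. Multiplying the contributions gives O(√n log n).

Answer: O(√n log n)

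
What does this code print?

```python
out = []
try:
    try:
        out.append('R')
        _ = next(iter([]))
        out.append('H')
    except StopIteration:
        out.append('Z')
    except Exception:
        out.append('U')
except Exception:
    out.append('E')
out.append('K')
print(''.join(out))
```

Execution trace: 'R' (inner try body) → 'Z' (inner except StopIteration) → 'K' (after the try/except). Output: RZK

Answer: RZK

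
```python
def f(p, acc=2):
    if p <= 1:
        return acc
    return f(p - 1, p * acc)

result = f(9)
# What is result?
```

Accumulator trace (n, acc): (9, 2) -> (8, 18) -> (7, 144) -> (6, 1008) -> (5, 6048) -> (4, 30240) -> (3, 120960) -> (2, 362880) -> (1, 725760) -> return 725760

Answer: 725760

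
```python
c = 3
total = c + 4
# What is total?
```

Trace:
`c = 3` → c = 3
`total = c + 4` → total = 7
So total = 7

Answer: 7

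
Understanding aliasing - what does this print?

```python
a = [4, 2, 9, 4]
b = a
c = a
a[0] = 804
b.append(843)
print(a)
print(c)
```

Key concept: multiple aliases.
Step by step:
`a = [4, 2, 9, 4]` → a = [4, 2, 9, 4]
`b = a` → b = [4, 2, 9, 4] (same object as a)
`c = a` → c = [4, 2, 9, 4] (same object as a, b)
`a[0] = 804` → a = [804, 2, 9, 4] (same object as b, c); b = [804, 2, 9, 4] (same object as a, c); c = [804, 2, 9, 4] (same object as a, b)
`b.append(843)` → a = [804, 2, 9, 4, 843] (same object as b, c); b = [804, 2, 9, 4, 843] (same object as a, c); c = [804, 2, 9, 4, 843] (same object as a, b)
`print(a)` → prints [804, 2, 9, 4, 843]
`print(c)` → prints [804, 2, 9, 4, 843]

Answer:
[804, 2, 9, 4, 843]
[804, 2, 9, 4, 843]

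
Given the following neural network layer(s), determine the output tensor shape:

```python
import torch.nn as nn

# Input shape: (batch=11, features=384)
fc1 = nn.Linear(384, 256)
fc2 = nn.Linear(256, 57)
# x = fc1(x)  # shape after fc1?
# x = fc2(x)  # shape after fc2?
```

Input: (11, 384) -> after fc1: (11, 256) -> Output: (11, 57)

Answer: (11, 57)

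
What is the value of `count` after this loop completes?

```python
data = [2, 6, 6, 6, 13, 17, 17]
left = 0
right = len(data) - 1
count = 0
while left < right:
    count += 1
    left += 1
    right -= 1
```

Iterations until pointers meet (list length 7)
`count` takes the values: 0 → 1 → 2 → 3

Answer: 3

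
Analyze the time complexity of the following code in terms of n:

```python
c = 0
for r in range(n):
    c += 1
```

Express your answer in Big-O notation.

Each loop level contributes: n. Multiplying the contributions gives O(n).

Answer: O(n)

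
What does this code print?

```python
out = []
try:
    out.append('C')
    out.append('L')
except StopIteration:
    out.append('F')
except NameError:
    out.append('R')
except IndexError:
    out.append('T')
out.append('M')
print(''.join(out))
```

Execution trace: 'C' (try body) → 'L' (try body, no exception) → 'M' (after the try/except). Output: CLM

Answer: CLM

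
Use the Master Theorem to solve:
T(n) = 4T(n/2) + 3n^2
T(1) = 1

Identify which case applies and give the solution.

a=4, b=2, f(n)=3n^2. log_2(4) = 2. Since c=2 = 2, Case 2 applies: T(n) = Θ(n^log_b(a) · log n) = O(n^2 log n).

Answer: O(n^2 log n) - Case 2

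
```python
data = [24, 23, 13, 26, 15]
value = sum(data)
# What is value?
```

Trace:
`data = [24, 23, 13, 26, 15]` → data = [24, 23, 13, 26, 15]
`value = sum(data)` → value = 101
So value = 101

Answer: 101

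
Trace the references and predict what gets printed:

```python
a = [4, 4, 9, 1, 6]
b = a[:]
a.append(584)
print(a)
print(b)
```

Key concept: slice [:] creates copy.
Step by step:
`a = [4, 4, 9, 1, 6]` → a = [4, 4, 9, 1, 6]
`b = a[:]` → b = [4, 4, 9, 1, 6]
`a.append(584)` → a = [4, 4, 9, 1, 6, 584]
`print(a)` → prints [4, 4, 9, 1, 6, 584]
`print(b)` → prints [4, 4, 9, 1, 6]

Answer:
[4, 4, 9, 1, 6, 584]
[4, 4, 9, 1, 6]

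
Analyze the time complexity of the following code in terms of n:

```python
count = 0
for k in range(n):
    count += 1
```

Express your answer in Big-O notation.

Each loop level contributes: n. Multiplying the contributions gives O(n).

Answer: O(n)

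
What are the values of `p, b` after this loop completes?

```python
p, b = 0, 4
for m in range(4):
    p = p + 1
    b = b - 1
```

p goes 0→4, b goes 4→0
`p, b` takes the values: (0, 4) → (1, 4) → (1, 3) → (2, 3) → (2, 2) → (3, 2) → (3, 1) → (4, 1) → (4, 0)

Answer: 4, 0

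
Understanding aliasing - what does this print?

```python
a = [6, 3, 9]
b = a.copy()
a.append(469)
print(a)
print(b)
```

Key concept: list.copy() creates independent copy.
Step by step:
`a = [6, 3, 9]` → a = [6, 3, 9]
`b = a.copy()` → b = [6, 3, 9]
`a.append(469)` → a = [6, 3, 9, 469]
`print(a)` → prints [6, 3, 9, 469]
`print(b)` → prints [6, 3, 9]

Answer:
[6, 3, 9, 469]
[6, 3, 9]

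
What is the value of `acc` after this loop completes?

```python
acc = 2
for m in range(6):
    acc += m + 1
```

Start at 2, add 1 to 6 = 23
`acc` takes the values: 2 → 3 → 5 → 8 → 12 → 17 → 23

Answer: 23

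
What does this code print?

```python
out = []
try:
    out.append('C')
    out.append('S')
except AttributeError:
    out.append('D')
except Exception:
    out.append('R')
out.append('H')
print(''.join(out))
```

Execution trace: 'C' (try body) → 'S' (try body, no exception) → 'H' (after the try/except). Output: CSH

Answer: CSH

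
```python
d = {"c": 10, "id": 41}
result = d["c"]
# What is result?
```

Trace:
`d = {"c": 10, "id": 41}` → d = {'c': 10, 'id': 41}
`result = d["c"]` → result = 10
So result = 10

Answer: 10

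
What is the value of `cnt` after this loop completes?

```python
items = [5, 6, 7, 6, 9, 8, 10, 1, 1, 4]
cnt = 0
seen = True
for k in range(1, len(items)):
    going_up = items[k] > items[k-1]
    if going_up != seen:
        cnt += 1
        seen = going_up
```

Count direction changes in [5, 6, 7, 6, 9, 8, 10, 1, 1, 4]
`cnt` takes the values: 0 → 1 → 2 → 3 → 4 → 5 → 6

Answer: 6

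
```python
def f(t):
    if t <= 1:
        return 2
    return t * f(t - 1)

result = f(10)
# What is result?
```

f(10) = 10 * 9 * 8 * 7 * 6 * 5 * 4 * 3 * 2 * 2 = 7257600

Answer: 7257600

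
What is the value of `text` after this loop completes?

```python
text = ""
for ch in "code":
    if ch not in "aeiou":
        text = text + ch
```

Remove vowels from 'code'
`text` takes the values: "" → "c" → "cd"

Answer: "cd"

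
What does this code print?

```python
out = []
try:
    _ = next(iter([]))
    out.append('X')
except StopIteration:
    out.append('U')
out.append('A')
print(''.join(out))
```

Execution trace: 'U' (except StopIteration) → 'A' (after the try/except). Output: UA

Answer: UA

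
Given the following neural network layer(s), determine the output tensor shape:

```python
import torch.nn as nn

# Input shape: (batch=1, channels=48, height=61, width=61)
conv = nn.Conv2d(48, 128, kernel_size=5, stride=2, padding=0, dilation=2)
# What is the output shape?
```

Input: (1, 48, 61, 61) -> Output: (1, 128, 27, 27)

Answer: (1, 128, 27, 27)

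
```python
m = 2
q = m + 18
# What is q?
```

Trace:
`m = 2` → m = 2
`q = m + 18` → q = 20
So q = 20

Answer: 20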